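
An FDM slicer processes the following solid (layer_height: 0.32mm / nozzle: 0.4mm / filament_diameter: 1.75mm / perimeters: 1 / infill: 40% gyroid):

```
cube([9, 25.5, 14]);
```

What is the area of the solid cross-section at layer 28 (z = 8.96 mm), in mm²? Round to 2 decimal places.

At z = 8.96 mm: the cube is present — its section is the full 9×25.5 rectangle (area 229.50 mm²). Overall, the cross-section is a single solid region. Net area = 229.50 mm².

229.50 mm²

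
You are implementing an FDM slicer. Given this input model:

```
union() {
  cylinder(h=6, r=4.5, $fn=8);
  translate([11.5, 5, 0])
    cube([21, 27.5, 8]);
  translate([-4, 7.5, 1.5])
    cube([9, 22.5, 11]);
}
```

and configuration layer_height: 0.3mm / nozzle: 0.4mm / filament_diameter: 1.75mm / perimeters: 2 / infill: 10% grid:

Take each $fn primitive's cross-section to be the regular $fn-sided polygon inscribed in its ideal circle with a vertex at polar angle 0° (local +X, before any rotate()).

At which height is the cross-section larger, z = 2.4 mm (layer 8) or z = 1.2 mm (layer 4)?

layer 8 (z = 2.4 mm)

Layer 8 (z = 2.4): the cylinder: section is a regular 8-gon, circumradius r=4.5 (area = (8/2)·4.500²·sin(360°/8) = 57.28 mm²); the cube at (11.5, 5) (footprint 21×27.5) is included at this height (area 577.50 mm²); the cube at (-4, 7.5) (footprint 9×22.5) is included at this height (area 202.50 mm²); Combining (union): the 3 present regions are separate (no shared area or edge), so areas and boundary lengths simply add and each stays a separate island — area = 837.28 mm². So its area = 837.28 mm². Layer 4 (z = 1.2): the r=4.5 cylinder gives a regular 8-gon of circumradius 4.5 (constant along its height) (area = (8/2)·4.500²·sin(360°/8) = 57.28 mm²); the cube at (11.5, 5) (footprint 21×27.5) is included at this height (area 577.50 mm²); the cube at (-4, 7.5) is not intersected at this z (z outside [1.5, 12.5]); Merging all regions: the 2 present regions are separate (no shared area or edge), so areas and boundary lengths simply add and each stays a separate island — area = 634.78 mm². So its area = 634.78 mm². Layer 8 is larger (837.28 vs 634.78 mm²).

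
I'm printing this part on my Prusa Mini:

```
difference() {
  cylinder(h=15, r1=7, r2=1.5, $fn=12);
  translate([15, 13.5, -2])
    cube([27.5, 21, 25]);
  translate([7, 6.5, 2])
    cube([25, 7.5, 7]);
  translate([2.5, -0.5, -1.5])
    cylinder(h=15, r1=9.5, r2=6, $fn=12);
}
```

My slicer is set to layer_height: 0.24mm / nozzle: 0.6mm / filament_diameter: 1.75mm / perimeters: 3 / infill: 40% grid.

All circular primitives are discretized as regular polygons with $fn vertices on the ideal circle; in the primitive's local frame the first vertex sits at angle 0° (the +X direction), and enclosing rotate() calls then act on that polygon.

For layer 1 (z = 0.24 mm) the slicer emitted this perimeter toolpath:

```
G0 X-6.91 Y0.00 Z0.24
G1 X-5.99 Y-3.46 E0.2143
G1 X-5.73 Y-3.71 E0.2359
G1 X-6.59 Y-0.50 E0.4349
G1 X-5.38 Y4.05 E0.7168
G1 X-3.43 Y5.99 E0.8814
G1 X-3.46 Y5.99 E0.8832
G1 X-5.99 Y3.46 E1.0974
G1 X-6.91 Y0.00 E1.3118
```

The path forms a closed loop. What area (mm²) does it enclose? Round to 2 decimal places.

2.50 mm²

Apply the shoelace formula to the sequence of (X, Y) vertices; enclosed area = 2.50 mm².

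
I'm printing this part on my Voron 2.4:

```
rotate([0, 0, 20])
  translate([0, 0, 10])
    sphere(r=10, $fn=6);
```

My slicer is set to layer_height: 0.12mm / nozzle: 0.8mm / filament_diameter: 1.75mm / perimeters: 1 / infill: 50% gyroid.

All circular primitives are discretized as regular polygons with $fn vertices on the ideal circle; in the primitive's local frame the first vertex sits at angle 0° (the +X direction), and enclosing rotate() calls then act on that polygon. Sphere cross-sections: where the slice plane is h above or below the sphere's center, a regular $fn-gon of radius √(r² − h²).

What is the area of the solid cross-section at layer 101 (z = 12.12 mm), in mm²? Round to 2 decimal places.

248.13 mm²

At z = 12.12 mm: the r=10 sphere contributes a regular 6-gon of circumradius √(10²−2.12²) = 9.773 (area = (6/2)·9.773²·sin(360°/6) = 248.13 mm²); (rotated 20° about Z; rotation is an isometry so areas/perimeters/island counts are preserved). Overall, the cross-section is a single solid region. Net area = 248.13 mm².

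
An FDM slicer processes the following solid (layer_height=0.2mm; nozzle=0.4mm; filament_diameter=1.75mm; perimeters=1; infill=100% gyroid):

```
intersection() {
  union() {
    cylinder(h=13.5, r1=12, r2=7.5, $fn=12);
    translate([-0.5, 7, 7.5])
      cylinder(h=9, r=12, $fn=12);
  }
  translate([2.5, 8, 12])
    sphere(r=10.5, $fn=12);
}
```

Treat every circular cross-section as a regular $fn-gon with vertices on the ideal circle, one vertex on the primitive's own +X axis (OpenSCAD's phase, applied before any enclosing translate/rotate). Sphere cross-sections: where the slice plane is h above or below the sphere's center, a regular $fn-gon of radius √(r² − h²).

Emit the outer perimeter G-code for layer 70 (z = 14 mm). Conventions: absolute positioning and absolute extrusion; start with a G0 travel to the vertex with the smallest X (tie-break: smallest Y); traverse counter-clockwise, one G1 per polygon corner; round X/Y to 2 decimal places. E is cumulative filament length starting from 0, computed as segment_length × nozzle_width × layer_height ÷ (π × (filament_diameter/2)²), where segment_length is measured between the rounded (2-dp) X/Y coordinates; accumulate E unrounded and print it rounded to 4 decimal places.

G0 X-7.81 Y8.00 Z14.00
G1 X-6.43 Y2.85 E0.1773
G1 X-2.65 Y-0.93 E0.3551
G1 X2.50 Y-2.31 E0.5325
G1 X7.65 Y-0.93 E0.7098
G1 X10.01 Y1.43 E0.8208
G1 X11.50 Y7.00 E1.0126
G1 X9.89 Y13.00 E1.2192
G1 X5.50 Y17.39 E1.4257
G1 X2.29 Y18.25 E1.5362
G1 X-2.65 Y16.93 E1.7063
G1 X-6.43 Y13.15 E1.8841
G1 X-7.81 Y8.00 E2.0614

At z = 14 mm: the cone is not intersected at this z (z outside [0, 13.5]); the cylinder at (-0.5, 7): section is a regular 12-gon, circumradius r=12; Taking the union: only the r=12 cylinder at (-0.5, 7) is present, so the union is just that shape — 1 connected region; the r=10.5 sphere at (2.5, 8) contributes a regular 12-gon of circumradius √(10.5²−2²) = 10.308; Taking the intersection: the r=10.5 sphere at (2.5, 8) partially overlaps that combined region; clipping to the common part keeps 297.03 mm² — 1 connected region. The outline is a single polygon with 12 vertices. Extrusion per mm of travel: 0.4 × 0.2 / (π × 0.875²) = 0.033260. Accumulating E over each segment gives final E = 2.0614.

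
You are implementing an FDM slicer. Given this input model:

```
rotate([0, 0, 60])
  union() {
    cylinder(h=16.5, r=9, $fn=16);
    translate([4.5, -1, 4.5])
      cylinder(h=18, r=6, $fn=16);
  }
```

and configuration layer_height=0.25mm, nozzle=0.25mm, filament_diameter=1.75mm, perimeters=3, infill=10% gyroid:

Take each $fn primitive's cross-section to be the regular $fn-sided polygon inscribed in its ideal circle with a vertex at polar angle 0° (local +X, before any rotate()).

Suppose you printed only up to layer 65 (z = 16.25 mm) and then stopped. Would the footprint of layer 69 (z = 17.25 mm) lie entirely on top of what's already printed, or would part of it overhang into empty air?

entirely on top

Compare the two slices. At z = 16.25: the cylinder: section is a regular 16-gon, circumradius r=9 (area = (16/2)·9.000²·sin(360°/16) = 247.98 mm²); the r=6 cylinder at (4.5, -1) gives a regular 16-gon of circumradius 6 (constant along its height) (area = (16/2)·6.000²·sin(360°/16) = 110.21 mm²); Taking the union: the regions partially overlap — summed areas 358.19 mm² minus the doubly-counted overlap 96.74 mm² gives 261.45 mm² — area = 261.45 mm²; (whole slice rotated 60° about Z — lengths, areas and connectivity unchanged). At z = 17.25: the cylinder is absent (z outside [0, 16.5]); the r=6 cylinder at (4.5, -1) gives a regular 16-gon of circumradius 6 (constant along its height) (area = (16/2)·6.000²·sin(360°/16) = 110.21 mm²); Merging all regions: only the r=6 cylinder at (4.5, -1) is present, so the union is just that shape — area = 110.21 mm²; (whole slice rotated 60° about Z — lengths, areas and connectivity unchanged). Checking containment: the cross-section at z = 17.25 is a subset of the cross-section at z = 16.25.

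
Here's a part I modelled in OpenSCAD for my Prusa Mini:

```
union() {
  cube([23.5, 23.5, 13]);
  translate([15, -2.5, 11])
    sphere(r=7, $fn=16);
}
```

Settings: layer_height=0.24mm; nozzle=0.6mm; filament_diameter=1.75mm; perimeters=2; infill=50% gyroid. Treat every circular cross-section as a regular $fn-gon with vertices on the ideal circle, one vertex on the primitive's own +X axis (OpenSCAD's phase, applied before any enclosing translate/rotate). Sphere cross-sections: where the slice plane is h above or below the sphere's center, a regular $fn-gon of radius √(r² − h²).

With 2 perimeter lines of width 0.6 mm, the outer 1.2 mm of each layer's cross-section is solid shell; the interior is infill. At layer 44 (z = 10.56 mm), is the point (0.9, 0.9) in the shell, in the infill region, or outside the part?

At z = 10.56 mm: the cube is present — its section is the full 23.5×23.5 rectangle; the sphere at (15, -2.5): section is a regular 16-gon, circumradius = √(r²−h²) = √(7²−0.44²) = 6.986; Taking the union: the regions partially overlap (shared area 41.02 mm²), so overlapping operands fuse into one piece — 1 connected region. Overall, the cross-section is a single solid region. The nearest boundary edge runs (8.51, 0.00)→(0.00, 0.00); distance from the point to it = 0.90 mm. The point is inside the cross-section, 0.90 mm from the nearest boundary — within the 1.2 mm shell band (2 × 0.6).

shell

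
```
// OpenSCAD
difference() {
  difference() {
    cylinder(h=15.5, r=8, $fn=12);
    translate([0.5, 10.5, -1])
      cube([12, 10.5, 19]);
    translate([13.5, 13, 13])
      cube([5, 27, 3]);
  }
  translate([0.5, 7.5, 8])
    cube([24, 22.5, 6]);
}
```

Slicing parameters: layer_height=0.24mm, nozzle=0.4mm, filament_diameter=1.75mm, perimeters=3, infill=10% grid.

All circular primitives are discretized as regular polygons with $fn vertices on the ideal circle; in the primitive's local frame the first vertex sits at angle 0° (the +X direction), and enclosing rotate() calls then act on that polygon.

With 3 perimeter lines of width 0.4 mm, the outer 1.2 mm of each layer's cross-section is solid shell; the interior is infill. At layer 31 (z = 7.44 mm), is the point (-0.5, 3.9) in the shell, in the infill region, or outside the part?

At z = 7.44 mm: the r=8 cylinder gives a regular 12-gon of circumradius 8 (constant along its height); the cube at (0.5, 10.5) (footprint 12×10.5) is included at this height; the cube at (13.5, 13) is not intersected at this z (z outside [13, 16]); After the difference (first − rest): starting from the r=8 cylinder, the 12×10.5 cube at (0.5, 10.5) misses the remaining region (no effect) — 1 connected region; the cube at (0.5, 7.5) is absent (z outside [8, 14]); Subtracting the remaining from the first: none of the subtracted shapes is present at this height, so that combined region is unchanged — 1 connected region. Overall, the cross-section is a single solid region. The nearest boundary edge runs (-4.00, 6.93)→(0.00, 8.00); distance from the point to it = 3.83 mm. The point is inside the cross-section and 3.83 mm from the nearest boundary — more than the 1.2 mm shell width (3 × 0.4), so it's in the infill interior.

infill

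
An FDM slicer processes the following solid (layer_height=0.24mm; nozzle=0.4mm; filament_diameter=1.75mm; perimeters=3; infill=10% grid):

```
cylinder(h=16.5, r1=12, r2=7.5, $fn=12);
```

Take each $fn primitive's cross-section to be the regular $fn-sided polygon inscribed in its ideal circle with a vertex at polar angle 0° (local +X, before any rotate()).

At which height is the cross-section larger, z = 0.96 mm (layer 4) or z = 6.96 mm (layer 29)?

Layer 4 (z = 0.96): the cone: at t=0.058 of its height the radius interpolates to r₁+(r₂−r₁)t = 11.738, giving a regular 12-gon of that circumradius (area = (12/2)·11.738²·sin(360°/12) = 413.35 mm²). So its area = 413.35 mm². Layer 29 (z = 6.96): the cone: at t=0.422 of its height the radius interpolates to r₁+(r₂−r₁)t = 10.102, giving a regular 12-gon of that circumradius (area = (12/2)·10.102²·sin(360°/12) = 306.14 mm²). So its area = 306.14 mm². Layer 4 is larger (413.35 vs 306.14 mm²).

layer 4 (z = 0.96 mm)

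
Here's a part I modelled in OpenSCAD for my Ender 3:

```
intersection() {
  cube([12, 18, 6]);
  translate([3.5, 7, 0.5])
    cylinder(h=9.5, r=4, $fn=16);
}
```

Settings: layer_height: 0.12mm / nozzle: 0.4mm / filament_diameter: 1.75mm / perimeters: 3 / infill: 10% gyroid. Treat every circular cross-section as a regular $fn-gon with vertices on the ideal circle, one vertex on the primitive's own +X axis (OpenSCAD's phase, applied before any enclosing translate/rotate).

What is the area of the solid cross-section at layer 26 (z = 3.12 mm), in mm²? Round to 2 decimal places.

At z = 3.12 mm: the 12×18 cube contributes its full rectangle (area 216.00 mm²); the r=4 cylinder at (3.5, 7) gives a regular 16-gon of circumradius 4 (constant along its height) (area = (16/2)·4.000²·sin(360°/16) = 48.98 mm²); Keeping only the common overlap: the r=4 cylinder at (3.5, 7) partially overlaps the 12×18 cube; clipping to the common part keeps 47.86 mm² — area = 47.86 mm². Overall, the cross-section is a single solid region. Net area = 47.86 mm².

47.86 mm²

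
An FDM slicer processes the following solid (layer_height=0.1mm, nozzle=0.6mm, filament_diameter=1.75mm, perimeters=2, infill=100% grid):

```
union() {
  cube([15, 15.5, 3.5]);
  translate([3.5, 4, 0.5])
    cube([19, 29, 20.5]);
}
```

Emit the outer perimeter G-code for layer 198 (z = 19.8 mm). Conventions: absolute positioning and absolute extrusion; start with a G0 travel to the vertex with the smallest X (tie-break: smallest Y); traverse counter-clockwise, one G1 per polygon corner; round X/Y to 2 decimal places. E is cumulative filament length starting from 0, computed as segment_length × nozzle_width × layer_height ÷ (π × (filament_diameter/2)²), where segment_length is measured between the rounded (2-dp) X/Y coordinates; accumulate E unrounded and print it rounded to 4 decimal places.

At z = 19.8 mm: the cube is not intersected at this z (z outside [0, 3.5]); the 19×29 cube at (3.5, 4) contributes its full rectangle; Combining (union): only the 19×29 cube at (3.5, 4) is present, so the union is just that shape — 1 connected region. The outline is a single polygon with 4 vertices. Extrusion per mm of travel: 0.6 × 0.1 / (π × 0.875²) = 0.024945. Accumulating E over each segment gives final E = 2.3947.

G0 X3.50 Y4.00 Z19.80
G1 X22.50 Y4.00 E0.4740
G1 X22.50 Y33.00 E1.1974
G1 X3.50 Y33.00 E1.6713
G1 X3.50 Y4.00 E2.3947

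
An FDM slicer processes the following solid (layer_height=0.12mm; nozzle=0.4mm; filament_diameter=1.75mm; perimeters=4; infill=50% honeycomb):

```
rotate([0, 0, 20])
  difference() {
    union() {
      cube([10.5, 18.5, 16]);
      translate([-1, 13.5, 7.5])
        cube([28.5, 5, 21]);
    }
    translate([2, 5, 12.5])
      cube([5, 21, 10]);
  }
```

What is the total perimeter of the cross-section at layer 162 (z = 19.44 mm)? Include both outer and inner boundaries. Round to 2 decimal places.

At z = 19.44 mm: the cube is absent (z outside [0, 16]); the cube at (-1, 13.5) is present — its section is the full 28.5×5 rectangle (perimeter 67.00 mm); Combining (union): only the 28.5×5 cube at (-1, 13.5) is present, so the union is just that shape — boundary = 67.00 mm; the cube at (2, 5) (footprint 5×21) is included at this height (perimeter 52.00 mm); After the difference (first − rest): starting from that combined region, the 5×21 cube at (2, 5) partially overlaps it — only the 25.00 mm² overlap (of its 105.00 mm²) is removed, clipping the outline — boundary = 67.00 mm; (whole slice rotated 20° about Z — lengths, areas and connectivity unchanged). Overall, the cross-section has 2 separate islands. Total boundary length (outer) = 67.00 mm.

67.00 mm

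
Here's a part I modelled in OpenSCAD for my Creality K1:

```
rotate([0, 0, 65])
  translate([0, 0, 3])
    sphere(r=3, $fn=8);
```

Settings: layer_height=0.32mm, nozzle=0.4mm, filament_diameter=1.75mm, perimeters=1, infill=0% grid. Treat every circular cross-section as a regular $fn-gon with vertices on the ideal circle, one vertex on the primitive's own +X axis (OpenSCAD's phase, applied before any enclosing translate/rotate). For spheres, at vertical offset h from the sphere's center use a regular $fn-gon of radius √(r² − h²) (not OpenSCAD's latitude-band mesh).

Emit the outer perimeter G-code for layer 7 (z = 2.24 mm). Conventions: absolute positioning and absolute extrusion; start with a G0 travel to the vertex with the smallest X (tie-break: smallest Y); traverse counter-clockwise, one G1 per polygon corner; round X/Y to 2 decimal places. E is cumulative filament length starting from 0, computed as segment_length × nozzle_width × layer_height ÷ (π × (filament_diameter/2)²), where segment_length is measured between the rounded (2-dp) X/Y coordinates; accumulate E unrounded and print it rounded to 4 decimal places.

At z = 2.24 mm: the r=3 sphere contributes a regular 8-gon of circumradius √(3²−0.76²) = 2.902; (rotated 65° about Z; rotation is an isometry so areas/perimeters/island counts are preserved). The outline is a single polygon with 8 vertices. Extrusion per mm of travel: 0.4 × 0.32 / (π × 0.875²) = 0.053216. Accumulating E over each segment gives final E = 0.9461.

G0 X-2.73 Y-0.99 Z2.24
G1 X-1.23 Y-2.63 E0.1183
G1 X0.99 Y-2.73 E0.2365
G1 X2.63 Y-1.23 E0.3548
G1 X2.73 Y0.99 E0.4731
G1 X1.23 Y2.63 E0.5913
G1 X-0.99 Y2.73 E0.7096
G1 X-2.63 Y1.23 E0.8279
G1 X-2.73 Y-0.99 E0.9461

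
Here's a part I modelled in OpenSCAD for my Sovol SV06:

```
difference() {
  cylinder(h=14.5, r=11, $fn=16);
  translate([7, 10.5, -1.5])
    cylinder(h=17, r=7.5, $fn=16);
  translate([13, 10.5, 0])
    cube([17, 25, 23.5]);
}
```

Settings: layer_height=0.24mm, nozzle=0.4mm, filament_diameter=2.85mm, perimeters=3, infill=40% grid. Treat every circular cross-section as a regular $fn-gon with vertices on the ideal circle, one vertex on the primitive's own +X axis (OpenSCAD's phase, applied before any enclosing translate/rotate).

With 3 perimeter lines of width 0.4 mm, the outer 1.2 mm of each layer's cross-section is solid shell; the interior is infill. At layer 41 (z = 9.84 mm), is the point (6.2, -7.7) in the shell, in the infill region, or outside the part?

shell

At z = 9.84 mm: the r=11 cylinder contributes a regular 16-gon of circumradius 11; the r=7.5 cylinder at (7, 10.5) contributes a regular 16-gon of circumradius 7.5; the cube at (13, 10.5) (footprint 17×25) is included at this height; After the difference (first − rest): starting from the r=11 cylinder, the r=7.5 cylinder at (7, 10.5) partially overlaps it — only the 50.12 mm² overlap (of its 172.21 mm²) is removed, clipping the outline; the 17×25 cube at (13, 10.5) misses the remaining region (no effect) — 1 connected region. Overall, the cross-section is a single solid region. The nearest boundary edge runs (7.78, -7.78)→(4.21, -10.16); distance from the point to it = 0.94 mm. The point is inside the cross-section, 0.94 mm from the nearest boundary — within the 1.2 mm shell band (3 × 0.4).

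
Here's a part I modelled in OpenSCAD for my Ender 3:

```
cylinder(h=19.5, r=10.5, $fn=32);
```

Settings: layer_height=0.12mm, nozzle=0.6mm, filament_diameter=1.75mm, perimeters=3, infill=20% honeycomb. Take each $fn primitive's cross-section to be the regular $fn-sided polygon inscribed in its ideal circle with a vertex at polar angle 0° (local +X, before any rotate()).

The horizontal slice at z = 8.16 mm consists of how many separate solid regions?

At z = 8.16 mm: the r=10.5 cylinder gives a regular 32-gon of circumradius 10.5 (constant along its height). The result has 1 disconnected region.

1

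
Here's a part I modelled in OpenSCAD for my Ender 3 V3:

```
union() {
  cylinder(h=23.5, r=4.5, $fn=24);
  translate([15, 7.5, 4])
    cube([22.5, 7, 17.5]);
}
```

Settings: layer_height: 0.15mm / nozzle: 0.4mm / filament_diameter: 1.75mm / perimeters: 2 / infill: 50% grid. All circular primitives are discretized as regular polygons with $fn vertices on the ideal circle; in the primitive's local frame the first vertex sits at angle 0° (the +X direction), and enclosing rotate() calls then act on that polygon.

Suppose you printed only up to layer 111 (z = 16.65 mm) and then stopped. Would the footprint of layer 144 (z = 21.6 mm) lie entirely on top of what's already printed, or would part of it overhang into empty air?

entirely on top

Compare the two slices. At z = 16.65: the r=4.5 cylinder gives a regular 24-gon of circumradius 4.5 (constant along its height) (area = (24/2)·4.500²·sin(360°/24) = 62.89 mm²); the cube at (15, 7.5) (footprint 22.5×7) is included at this height (area 157.50 mm²); Merging all regions: the 2 present regions are separate (no shared area or edge), so areas and boundary lengths simply add and each stays a separate island — area = 220.39 mm². At z = 21.6: the cylinder: section is a regular 24-gon, circumradius r=4.5 (area = (24/2)·4.500²·sin(360°/24) = 62.89 mm²); the cube at (15, 7.5) does not reach this height (z outside [4, 21.5]); Merging all regions: only the r=4.5 cylinder is present, so the union is just that shape — area = 62.89 mm². Checking containment: the cross-section at z = 21.6 is a subset of the cross-section at z = 16.65.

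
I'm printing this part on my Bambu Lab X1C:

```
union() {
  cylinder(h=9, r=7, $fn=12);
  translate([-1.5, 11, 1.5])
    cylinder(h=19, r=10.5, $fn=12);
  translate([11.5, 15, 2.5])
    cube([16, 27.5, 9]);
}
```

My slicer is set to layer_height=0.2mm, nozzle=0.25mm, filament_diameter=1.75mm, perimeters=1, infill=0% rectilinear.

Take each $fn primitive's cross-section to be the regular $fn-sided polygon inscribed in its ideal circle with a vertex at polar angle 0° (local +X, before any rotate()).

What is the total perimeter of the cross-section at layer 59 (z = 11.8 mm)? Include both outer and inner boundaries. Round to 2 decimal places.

65.22 mm

At z = 11.8 mm: the cylinder is not intersected at this z (z outside [0, 9]); the r=10.5 cylinder at (-1.5, 11) contributes a regular 12-gon of circumradius 10.5 (perimeter = 2·12·10.500·sin(180°/12) = 65.22 mm); the cube at (11.5, 15) is not intersected at this z (z outside [2.5, 11.5]); Combining (union): only the r=10.5 cylinder at (-1.5, 11) is present, so the union is just that shape — boundary = 65.22 mm. Overall, the cross-section is a single solid region. Total boundary length (outer) = 65.22 mm.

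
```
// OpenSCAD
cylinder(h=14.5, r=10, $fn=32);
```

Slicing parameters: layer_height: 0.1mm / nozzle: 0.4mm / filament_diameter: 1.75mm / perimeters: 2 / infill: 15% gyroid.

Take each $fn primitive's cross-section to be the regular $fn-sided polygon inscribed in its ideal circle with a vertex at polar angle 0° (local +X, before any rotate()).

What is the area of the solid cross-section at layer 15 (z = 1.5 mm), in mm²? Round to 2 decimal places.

312.14 mm²

At z = 1.5 mm: the r=10 cylinder contributes a regular 32-gon of circumradius 10 (area = (32/2)·10.000²·sin(360°/32) = 312.14 mm²). Overall, the cross-section is a single solid region. Net area = 312.14 mm².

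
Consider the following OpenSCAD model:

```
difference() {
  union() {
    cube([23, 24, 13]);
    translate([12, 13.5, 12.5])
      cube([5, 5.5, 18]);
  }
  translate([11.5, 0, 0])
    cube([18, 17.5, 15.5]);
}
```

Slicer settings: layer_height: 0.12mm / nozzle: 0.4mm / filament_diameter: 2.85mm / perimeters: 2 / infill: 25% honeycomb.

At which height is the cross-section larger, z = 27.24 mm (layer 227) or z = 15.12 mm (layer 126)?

layer 227 (z = 27.24 mm)

Layer 227 (z = 27.24): the cube does not reach this height (z outside [0, 13]); the cube at (12, 13.5) is present — its section is the full 5×5.5 rectangle (area 27.50 mm²); Merging all regions: only the 5×5.5 cube at (12, 13.5) is present, so the union is just that shape — area = 27.50 mm²; the cube at (11.5, 0) is absent (z outside [0, 15.5]); After the difference (first − rest): none of the subtracted shapes is present at this height, so that combined region is unchanged — area = 27.50 mm². So its area = 27.50 mm². Layer 126 (z = 15.12): the cube is not intersected at this z (z outside [0, 13]); the cube at (12, 13.5) (footprint 5×5.5) is included at this height (area 27.50 mm²); Combining (union): only the 5×5.5 cube at (12, 13.5) is present, so the union is just that shape — area = 27.50 mm²; the cube at (11.5, 0) is present — its section is the full 18×17.5 rectangle (area 315.00 mm²); Taking the first minus the rest: starting from the result so far (27.50 mm²), the 18×17.5 cube at (11.5, 0) partially overlaps it — only the 20.00 mm² overlap (of its 315.00 mm²) is removed, clipping the outline — area = 7.50 mm². So its area = 7.50 mm². Layer 227 is larger (27.50 vs 7.50 mm²).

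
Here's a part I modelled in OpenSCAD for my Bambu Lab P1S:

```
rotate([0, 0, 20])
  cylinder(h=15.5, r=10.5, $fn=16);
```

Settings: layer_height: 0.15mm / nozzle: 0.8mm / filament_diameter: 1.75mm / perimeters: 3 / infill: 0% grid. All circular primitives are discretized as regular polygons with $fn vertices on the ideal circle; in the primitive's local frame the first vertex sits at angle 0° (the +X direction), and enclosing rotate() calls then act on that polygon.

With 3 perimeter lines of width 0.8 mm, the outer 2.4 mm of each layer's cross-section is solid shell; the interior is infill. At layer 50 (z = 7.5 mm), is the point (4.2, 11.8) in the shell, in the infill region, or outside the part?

outside

At z = 7.5 mm: the r=10.5 cylinder gives a regular 16-gon of circumradius 10.5 (constant along its height); (rotated 20° about Z; rotation is an isometry so areas/perimeters/island counts are preserved). Overall, the cross-section is a single solid region. Undo the 20° rotation: the query point maps to (7.983, 9.652) in the un-rotated model frame. The nearest boundary edge runs (7.42, 7.42)→(4.02, 9.70); distance from the point to it = 2.16 mm. The point is not inside any of the regions above, so it lies outside the cross-section (2.16 mm from the nearest boundary).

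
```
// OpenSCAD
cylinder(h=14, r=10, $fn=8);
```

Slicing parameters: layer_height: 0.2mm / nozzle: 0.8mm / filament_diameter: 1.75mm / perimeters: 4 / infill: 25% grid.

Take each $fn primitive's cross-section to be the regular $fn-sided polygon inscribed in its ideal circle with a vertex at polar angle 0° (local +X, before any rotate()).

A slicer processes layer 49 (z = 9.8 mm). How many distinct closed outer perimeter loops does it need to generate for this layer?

At z = 9.8 mm: the r=10 cylinder gives a regular 8-gon of circumradius 10 (constant along its height). The result has 1 disconnected region.

1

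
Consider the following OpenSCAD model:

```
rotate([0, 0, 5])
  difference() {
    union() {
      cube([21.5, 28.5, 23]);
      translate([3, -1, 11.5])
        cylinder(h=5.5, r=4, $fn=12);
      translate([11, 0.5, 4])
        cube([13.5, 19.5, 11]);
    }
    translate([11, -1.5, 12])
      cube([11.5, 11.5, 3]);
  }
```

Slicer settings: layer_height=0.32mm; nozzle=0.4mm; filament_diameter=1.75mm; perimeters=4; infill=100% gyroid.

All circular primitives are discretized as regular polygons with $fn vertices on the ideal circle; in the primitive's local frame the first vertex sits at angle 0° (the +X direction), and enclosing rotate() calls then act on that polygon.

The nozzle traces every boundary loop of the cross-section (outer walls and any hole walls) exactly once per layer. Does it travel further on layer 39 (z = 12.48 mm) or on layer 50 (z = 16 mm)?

layer 39 (z = 12.48 mm)

Layer 39 (z = 12.48): the cube is present — its section is the full 21.5×28.5 rectangle (perimeter 100.00 mm); the cylinder at (3, -1): section is a regular 12-gon, circumradius r=4 (perimeter = 2·12·4.000·sin(180°/12) = 24.85 mm); the cube at (11, 0.5) (footprint 13.5×19.5) is included at this height (perimeter 66.00 mm); Taking the union: the regions partially overlap (shared area 220.31 mm²), so the edge portions inside another operand are dropped and the merged outline is re-measured after clipping — boundary = 113.99 mm; the cube at (11, -1.5) (footprint 11.5×11.5) is included at this height (perimeter 46.00 mm); Subtracting the remaining from the first: starting from the result so far, the 11.5×11.5 cube at (11, -1.5) partially overlaps it — only the 114.50 mm² overlap (of its 132.25 mm²) is removed, clipping the outline — boundary = 132.99 mm; (rotated 5° about Z; rotation is an isometry so areas/perimeters/island counts are preserved). So its perimeter = 132.99 mm. Layer 50 (z = 16): the cube (footprint 21.5×28.5) is included at this height (perimeter 100.00 mm); the cylinder at (3, -1): section is a regular 12-gon, circumradius r=4 (perimeter = 2·12·4.000·sin(180°/12) = 24.85 mm); the cube at (11, 0.5) is not intersected at this z (z outside [4, 15]); Combining (union): the regions partially overlap (shared area 15.56 mm²), so the edge portions inside another operand are dropped and the merged outline is re-measured after clipping — boundary = 107.99 mm; the cube at (11, -1.5) is absent (z outside [12, 15]); Taking the first minus the rest: none of the subtracted shapes is present at this height, so the result so far is unchanged — boundary = 107.99 mm; (rotated 5° about Z; rotation is an isometry so areas/perimeters/island counts are preserved). So its perimeter = 107.99 mm. Layer 39 is larger (132.99 vs 107.99 mm).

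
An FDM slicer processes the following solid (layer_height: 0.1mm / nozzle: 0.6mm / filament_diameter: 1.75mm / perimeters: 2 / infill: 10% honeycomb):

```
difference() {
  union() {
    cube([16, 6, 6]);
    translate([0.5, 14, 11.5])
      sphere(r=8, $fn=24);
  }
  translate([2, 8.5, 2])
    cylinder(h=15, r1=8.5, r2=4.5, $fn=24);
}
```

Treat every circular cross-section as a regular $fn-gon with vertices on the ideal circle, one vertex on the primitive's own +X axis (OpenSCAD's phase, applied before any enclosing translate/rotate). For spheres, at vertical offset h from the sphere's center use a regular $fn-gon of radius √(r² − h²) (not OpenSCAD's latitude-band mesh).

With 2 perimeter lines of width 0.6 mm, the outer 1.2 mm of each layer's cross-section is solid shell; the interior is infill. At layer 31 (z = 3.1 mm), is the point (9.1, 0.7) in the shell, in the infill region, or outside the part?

shell

At z = 3.1 mm: the cube (footprint 16×6) is included at this height; the sphere at (0.5, 14) is absent (|z−center|=8.400 > r=8); Combining (union): only the 16×6 cube is present, so the union is just that shape — 1 connected region; the cone at (2, 8.5) contributes a regular 24-gon of circumradius 8.207 (interpolated between r1=8.5 and r2=4.5 at t=0.073); After the difference (first − rest): starting from the result so far, the cone at (2, 8.5) partially overlaps it — only the 43.36 mm² overlap (of its 209.18 mm²) is removed, clipping the outline — 1 connected region. Overall, the cross-section is a single solid region. The nearest boundary edge runs (16.00, 0.00)→(0.00, 0.00); distance from the point to it = 0.70 mm. The point is inside the cross-section, 0.70 mm from the nearest boundary — within the 1.2 mm shell band (2 × 0.6).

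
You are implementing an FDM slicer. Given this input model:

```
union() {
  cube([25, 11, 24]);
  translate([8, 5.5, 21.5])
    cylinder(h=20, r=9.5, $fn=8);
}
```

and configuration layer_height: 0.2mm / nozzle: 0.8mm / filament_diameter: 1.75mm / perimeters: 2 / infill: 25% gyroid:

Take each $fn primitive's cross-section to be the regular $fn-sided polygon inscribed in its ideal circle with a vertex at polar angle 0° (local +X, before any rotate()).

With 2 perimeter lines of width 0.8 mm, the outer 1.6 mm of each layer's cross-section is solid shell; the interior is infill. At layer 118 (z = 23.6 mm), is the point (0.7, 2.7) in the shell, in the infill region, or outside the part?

shell

At z = 23.6 mm: the cube is present — its section is the full 25×11 rectangle; the r=9.5 cylinder at (8, 5.5) gives a regular 8-gon of circumradius 9.5 (constant along its height); Combining (union): the regions partially overlap (shared area 178.51 mm²), so overlapping operands fuse into one piece — 1 connected region. Overall, the cross-section is a single solid region. The nearest boundary edge runs (0.00, 1.88)→(-1.50, 5.50); distance from the point to it = 0.96 mm. The point is inside the cross-section, 0.96 mm from the nearest boundary — within the 1.6 mm shell band (2 × 0.8).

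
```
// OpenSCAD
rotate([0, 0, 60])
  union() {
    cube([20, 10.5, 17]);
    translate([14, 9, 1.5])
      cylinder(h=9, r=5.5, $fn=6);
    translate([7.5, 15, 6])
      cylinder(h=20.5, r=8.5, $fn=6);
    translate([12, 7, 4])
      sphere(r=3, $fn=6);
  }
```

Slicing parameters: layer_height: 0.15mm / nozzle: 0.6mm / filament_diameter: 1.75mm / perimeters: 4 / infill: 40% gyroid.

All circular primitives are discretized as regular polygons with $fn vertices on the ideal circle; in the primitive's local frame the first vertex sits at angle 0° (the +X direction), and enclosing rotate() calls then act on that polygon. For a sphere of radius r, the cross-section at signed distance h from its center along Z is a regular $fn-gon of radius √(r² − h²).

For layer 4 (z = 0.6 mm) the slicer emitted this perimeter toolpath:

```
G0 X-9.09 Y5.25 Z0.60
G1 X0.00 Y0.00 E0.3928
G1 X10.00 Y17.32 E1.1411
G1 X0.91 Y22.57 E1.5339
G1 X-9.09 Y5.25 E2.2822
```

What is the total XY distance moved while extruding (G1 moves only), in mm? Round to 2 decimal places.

Sum the Euclidean lengths of each G1 segment: total = 60.99 mm.

60.99 mm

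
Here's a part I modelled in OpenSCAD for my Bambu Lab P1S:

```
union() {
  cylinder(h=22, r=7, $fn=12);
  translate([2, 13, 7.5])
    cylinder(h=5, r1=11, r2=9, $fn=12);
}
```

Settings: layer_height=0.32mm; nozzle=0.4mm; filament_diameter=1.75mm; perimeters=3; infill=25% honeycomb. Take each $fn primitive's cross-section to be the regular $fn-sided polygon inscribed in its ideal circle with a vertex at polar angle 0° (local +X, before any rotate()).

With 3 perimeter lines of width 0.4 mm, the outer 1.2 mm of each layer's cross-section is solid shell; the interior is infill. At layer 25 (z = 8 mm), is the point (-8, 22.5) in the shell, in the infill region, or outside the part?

outside

At z = 8 mm: the r=7 cylinder gives a regular 12-gon of circumradius 7 (constant along its height); the cone at (2, 13) (r1=11→r2=9) has section circumradius 10.800 here — a regular 12-gon; Merging all regions: the regions partially overlap (shared area 32.01 mm²), so overlapping operands fuse into one piece — 1 connected region. Overall, the cross-section is a single solid region. The nearest boundary edge runs (-7.35, 18.40)→(-3.40, 22.35); distance from the point to it = 3.36 mm. The point is not inside any of the regions above, so it lies outside the cross-section (3.36 mm from the nearest boundary).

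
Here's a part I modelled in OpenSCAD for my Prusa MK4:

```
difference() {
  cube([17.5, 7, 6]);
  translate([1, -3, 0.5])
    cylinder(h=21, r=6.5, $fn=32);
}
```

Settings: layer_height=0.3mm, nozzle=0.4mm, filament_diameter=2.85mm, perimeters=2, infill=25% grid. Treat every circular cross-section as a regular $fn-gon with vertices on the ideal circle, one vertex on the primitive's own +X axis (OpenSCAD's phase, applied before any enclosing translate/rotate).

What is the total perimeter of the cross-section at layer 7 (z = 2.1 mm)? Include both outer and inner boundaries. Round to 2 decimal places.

46.94 mm

At z = 2.1 mm: the cube (footprint 17.5×7) is included at this height (perimeter 49.00 mm); the r=6.5 cylinder at (1, -3) gives a regular 32-gon of circumradius 6.5 (constant along its height) (perimeter = 2·32·6.500·sin(180°/32) = 40.78 mm); Subtracting the remaining from the first: starting from the 17.5×7 cube, the r=6.5 cylinder at (1, -3) partially overlaps it — only the 17.70 mm² overlap (of its 131.88 mm²) is removed, clipping the outline — boundary = 46.94 mm. Overall, the cross-section is a single solid region. Total boundary length (outer) = 46.94 mm.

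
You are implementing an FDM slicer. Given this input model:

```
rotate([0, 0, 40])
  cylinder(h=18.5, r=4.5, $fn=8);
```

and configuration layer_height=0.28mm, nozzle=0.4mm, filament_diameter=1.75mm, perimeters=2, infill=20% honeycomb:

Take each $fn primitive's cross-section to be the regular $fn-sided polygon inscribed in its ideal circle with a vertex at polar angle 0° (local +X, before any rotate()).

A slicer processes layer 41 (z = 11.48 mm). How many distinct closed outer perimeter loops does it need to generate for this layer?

At z = 11.48 mm: the r=4.5 cylinder contributes a regular 8-gon of circumradius 4.5; (whole slice rotated 40° about Z — lengths, areas and connectivity unchanged). The result has 1 disconnected region.

1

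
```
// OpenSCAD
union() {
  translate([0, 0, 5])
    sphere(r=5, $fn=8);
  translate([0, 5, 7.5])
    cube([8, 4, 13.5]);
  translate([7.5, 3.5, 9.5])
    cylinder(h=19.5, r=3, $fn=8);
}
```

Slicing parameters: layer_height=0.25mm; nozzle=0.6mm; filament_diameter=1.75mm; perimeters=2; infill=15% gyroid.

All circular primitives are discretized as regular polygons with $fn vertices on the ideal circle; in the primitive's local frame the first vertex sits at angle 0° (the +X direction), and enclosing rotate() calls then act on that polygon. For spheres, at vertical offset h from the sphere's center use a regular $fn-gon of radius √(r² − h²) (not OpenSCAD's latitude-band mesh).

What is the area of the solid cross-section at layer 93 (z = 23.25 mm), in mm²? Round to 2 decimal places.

At z = 23.25 mm: the sphere does not reach this height (|z−center|=18.250 > r=5); the cube at (0, 5) does not reach this height (z outside [7.5, 21]); the r=3 cylinder at (7.5, 3.5) contributes a regular 8-gon of circumradius 3 (area = (8/2)·3.000²·sin(360°/8) = 25.46 mm²); Taking the union: only the r=3 cylinder at (7.5, 3.5) is present, so the union is just that shape — area = 25.46 mm². Overall, the cross-section is a single solid region. Net area = 25.46 mm².

25.46 mm²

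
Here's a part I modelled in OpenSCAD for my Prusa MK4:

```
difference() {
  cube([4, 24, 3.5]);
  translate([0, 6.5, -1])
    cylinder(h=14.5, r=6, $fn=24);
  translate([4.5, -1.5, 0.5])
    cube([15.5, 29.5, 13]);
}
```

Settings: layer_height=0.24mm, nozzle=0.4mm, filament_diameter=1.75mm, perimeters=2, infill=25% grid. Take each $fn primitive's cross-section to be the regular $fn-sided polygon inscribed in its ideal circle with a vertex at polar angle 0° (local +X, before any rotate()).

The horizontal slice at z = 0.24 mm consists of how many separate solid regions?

At z = 0.24 mm: the cube is present — its section is the full 4×24 rectangle; the r=6 cylinder at (0, 6.5) gives a regular 24-gon of circumradius 6 (constant along its height); the cube at (4.5, -1.5) is absent (z outside [0.5, 13.5]); Subtracting the remaining from the first: starting from the 4×24 cube, the r=6 cylinder at (0, 6.5) partially overlaps it — only the 43.85 mm² overlap (of its 111.81 mm²) is removed, clipping the outline — 2 connected regions. The result has 2 disconnected regions.

2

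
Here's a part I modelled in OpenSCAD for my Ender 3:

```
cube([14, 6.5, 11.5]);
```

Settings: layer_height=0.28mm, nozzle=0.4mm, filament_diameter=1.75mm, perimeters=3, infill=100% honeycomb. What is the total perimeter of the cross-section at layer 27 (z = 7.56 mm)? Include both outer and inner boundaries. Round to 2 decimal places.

41.00 mm

At z = 7.56 mm: the 14×6.5 cube contributes its full rectangle (perimeter 41.00 mm). Overall, the cross-section is a single solid region. Total boundary length (outer) = 41.00 mm.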